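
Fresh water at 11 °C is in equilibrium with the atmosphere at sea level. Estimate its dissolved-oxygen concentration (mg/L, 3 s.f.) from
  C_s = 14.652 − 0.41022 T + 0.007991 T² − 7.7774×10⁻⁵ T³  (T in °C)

C_s ≈ 11.0 mg/L

C_s = 14.652 − 0.41022×11 + 0.007991×11² − 7.7774×10⁻⁵×11³ = 11.00 mg/L.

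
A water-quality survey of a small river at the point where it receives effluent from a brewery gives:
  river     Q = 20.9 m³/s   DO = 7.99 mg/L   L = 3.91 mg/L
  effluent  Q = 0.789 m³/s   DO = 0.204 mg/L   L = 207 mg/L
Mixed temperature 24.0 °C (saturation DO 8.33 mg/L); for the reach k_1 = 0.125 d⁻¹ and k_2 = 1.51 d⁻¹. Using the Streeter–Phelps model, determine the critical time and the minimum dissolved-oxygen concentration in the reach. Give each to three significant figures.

t_c ≈ 1.12 d; minimum DO ≈ 7.52 mg/L

Mixed DO = (20.9×7.99 + 0.789×0.204)/(20.9+0.789) = 167.2/21.69 = 7.707 mg/L.
Mixed L₀ = (20.9×3.91 + 0.789×207)/(21.69) = 245.0/21.69 = 11.30 mg/L.
Initial deficit D₀ = C_s − DO₀ = 8.33 − 7.707 = 0.6232 mg/L.
t_c = (1/1.385) ln[(1.51/0.125)(1 − 0.6232×1.385/(0.125×11.30))] = 0.7220 × ln(4.697) = 1.117 d.
D_c = (0.125/1.51) × 11.30 × e^(−0.125×1.117) = 0.08278 × 11.30 × 0.8697 = 0.8134 mg/L.
Minimum DO = 8.33 − 0.8134 = 7.517 mg/L.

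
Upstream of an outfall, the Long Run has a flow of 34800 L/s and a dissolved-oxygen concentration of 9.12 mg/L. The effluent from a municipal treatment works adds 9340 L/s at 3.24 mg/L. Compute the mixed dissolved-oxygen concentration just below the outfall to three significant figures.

7.88 mg/L

Flow-weighted mixing: C = (Q_r C_r + Q_w C_w)/(Q_r + Q_w)
= (34800×9.12 + 9340×3.24)/(34800 + 9340) = 347600/44140 = 7.876 mg/L.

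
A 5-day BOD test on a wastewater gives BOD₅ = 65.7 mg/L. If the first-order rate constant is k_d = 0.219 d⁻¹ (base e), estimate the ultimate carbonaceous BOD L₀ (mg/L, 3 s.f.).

BOD₅ = L₀(1 − e^(−5k_d)) ⇒ L₀ = BOD₅ / (1 − e^(−5×0.219))
= 65.7 / (1 − 0.3345) = 65.7 / 0.6655 = 98.73 mg/L.

L₀ ≈ 98.7 mg/L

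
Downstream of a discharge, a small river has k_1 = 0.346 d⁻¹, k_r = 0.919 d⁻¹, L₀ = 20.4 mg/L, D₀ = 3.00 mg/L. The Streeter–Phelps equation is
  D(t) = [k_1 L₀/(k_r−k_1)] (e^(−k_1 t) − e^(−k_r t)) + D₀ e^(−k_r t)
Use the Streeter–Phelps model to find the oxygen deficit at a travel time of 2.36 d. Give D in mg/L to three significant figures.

D ≈ 4.38 mg/L

k_1 L₀/(k_r−k_1) = 0.346×20.4/(0.919−0.346) = 7.058/0.5730 = 12.32 mg/L.
e^(−k_1 t) = e^(−0.346×2.360) = 0.4419; e^(−k_r t) = e^(−0.919×2.360) = 0.1143.
D = 12.32 × (0.4419 − 0.1143) + 3.00 × 0.1143 = 4.036 + 0.3429 = 4.379 mg/L.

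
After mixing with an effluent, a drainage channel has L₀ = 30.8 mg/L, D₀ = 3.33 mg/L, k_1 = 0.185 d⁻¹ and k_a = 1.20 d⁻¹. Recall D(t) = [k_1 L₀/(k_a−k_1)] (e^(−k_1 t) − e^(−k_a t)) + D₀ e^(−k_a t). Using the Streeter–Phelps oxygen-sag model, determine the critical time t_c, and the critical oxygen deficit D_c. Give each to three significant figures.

t_c ≈ 0.956 d; D_c ≈ 3.98 mg/L

With k_a/k_1 = 6.486 and 1 − D₀(k_a−k_1)/(k_1 L₀) = 0.4068,
t_c = ln(6.486 × 0.4068) / (1.20 − 0.185) = ln(2.639) / 1.015 = 0.9703/1.015 = 0.9560 d.
L(t_c) = L₀ e^(−k_1 t_c) = 30.8 × 0.8379 = 25.81 mg/L, and at the critical point k_a D_c = k_1 L, so D_c = (0.185/1.20) × 25.81 = 3.979 mg/L.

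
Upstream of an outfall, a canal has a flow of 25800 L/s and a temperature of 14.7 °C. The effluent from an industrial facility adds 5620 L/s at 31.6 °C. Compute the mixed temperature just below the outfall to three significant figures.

17.7 °C

Flow-weighted mixing: C = (Q_r C_r + Q_w C_w)/(Q_r + Q_w)
= (25800×14.7 + 5620×31.6)/(25800 + 5620) = 556900/31420 = 17.72 °C.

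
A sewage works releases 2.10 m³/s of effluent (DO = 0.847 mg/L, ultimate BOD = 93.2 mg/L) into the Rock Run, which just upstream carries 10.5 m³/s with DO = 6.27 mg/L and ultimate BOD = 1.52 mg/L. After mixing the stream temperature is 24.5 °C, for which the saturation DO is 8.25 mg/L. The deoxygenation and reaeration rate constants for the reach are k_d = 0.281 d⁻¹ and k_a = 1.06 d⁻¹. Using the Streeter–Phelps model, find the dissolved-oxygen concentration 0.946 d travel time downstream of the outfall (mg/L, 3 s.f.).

DO ≈ 4.77 mg/L

Mixed DO = (10.5×6.27 + 2.10×0.847)/(10.5+2.10) = 67.61/12.60 = 5.366 mg/L.
Mixed L₀ = (10.5×1.52 + 2.10×93.2)/(12.60) = 211.7/12.60 = 16.80 mg/L.
Initial deficit D₀ = C_s − DO₀ = 8.25 − 5.366 = 2.884 mg/L.
D(0.946) = [0.281×16.80/(1.06−0.281)](e^(−0.281×0.946) − e^(−1.06×0.946)) + 2.884 e^(−1.06×0.946)
= 6.060 × (0.7666 − 0.3669) + 2.884 × 0.3669 = 3.480 mg/L.
DO = 8.25 − 3.480 = 4.770 mg/L.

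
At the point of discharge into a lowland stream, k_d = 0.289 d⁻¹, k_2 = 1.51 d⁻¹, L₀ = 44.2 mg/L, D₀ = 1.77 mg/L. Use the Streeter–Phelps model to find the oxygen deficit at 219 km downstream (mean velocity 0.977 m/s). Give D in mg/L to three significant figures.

Travel time t = x/v = 219 km / (0.977 m/s) = 219000 m / 0.977 m/s = 224200 s = 2.594 d.
k_d L₀/(k_2−k_d) = 0.289×44.2/(1.51−0.289) = 12.77/1.221 = 10.46 mg/L.
e^(−k_d t) = e^(−0.289×2.594) = 0.4725; e^(−k_2 t) = e^(−1.51×2.594) = 0.01989.
D = 10.46 × (0.4725 − 0.01989) + 1.77 × 0.01989 = 4.735 + 0.03521 = 4.770 mg/L.

D ≈ 4.77 mg/L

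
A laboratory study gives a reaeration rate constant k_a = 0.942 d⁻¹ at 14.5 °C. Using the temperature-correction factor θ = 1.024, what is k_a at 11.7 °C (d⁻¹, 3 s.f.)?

k_a ≈ 0.881 d⁻¹

k_a(T₂) = k_a(T₁) · θ^(T₂−T₁) = 0.942 × 1.024^(11.7−14.5)
= 0.942 × 1.024^-2.80 = 0.942 × 0.9358 = 0.8815 d⁻¹.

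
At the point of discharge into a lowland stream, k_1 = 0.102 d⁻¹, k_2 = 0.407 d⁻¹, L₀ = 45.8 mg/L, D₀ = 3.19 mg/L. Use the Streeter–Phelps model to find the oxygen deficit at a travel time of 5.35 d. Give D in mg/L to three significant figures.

D ≈ 7.50 mg/L

k_1 L₀/(k_2−k_1) = 0.102×45.8/(0.407−0.102) = 4.672/0.3050 = 15.32 mg/L.
e^(−k_1 t) = e^(−0.102×5.350) = 0.5794; e^(−k_2 t) = e^(−0.407×5.350) = 0.1133.
D = 15.32 × (0.5794 − 0.1133) + 3.19 × 0.1133 = 7.139 + 0.3615 = 7.501 mg/L.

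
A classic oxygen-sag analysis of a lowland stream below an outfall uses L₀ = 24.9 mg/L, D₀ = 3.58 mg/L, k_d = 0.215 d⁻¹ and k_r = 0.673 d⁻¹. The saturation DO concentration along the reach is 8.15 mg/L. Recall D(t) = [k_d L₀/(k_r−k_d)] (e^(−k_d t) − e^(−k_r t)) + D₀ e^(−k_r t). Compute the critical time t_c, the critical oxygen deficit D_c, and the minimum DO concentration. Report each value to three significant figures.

At the critical point dD/dt = 0, so k_d L₀ e^(−k_d t) = k_r D. Substituting D(t) from the Streeter–Phelps equation and solving for t gives
t_c = ln[(k_r/k_d)(1 − D₀(k_r−k_d)/(k_d L₀))] / (k_r−k_d).
Here k_r−k_d = 0.4580 d⁻¹ and 1 − D₀(k_r−k_d)/(k_d L₀) = 1 − 3.58×0.4580/(0.215×24.9) = 0.6937, so
t_c = ln(3.130 × 0.6937) / 0.4580 = 0.7754 / 0.4580 = 1.693 d.
D_c = (k_d/k_r) L₀ e^(−k_d t_c) = (0.215/0.673) × 24.9 × e^(−0.215×1.693) = 0.3195 × 24.9 × 0.6949 = 5.528 mg/L.
Minimum DO = C_s − D_c = 8.15 − 5.528 = 2.622 mg/L.

t_c ≈ 1.69 d; D_c ≈ 5.53 mg/L; min DO ≈ 2.62 mg/L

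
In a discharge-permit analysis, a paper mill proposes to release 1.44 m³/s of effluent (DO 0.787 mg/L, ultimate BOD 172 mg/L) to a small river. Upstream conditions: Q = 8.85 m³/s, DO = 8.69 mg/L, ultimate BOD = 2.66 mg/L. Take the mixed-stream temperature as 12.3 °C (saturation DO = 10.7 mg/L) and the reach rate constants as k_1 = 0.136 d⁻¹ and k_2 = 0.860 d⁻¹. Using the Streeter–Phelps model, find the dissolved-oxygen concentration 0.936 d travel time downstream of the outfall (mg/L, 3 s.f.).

Mixed DO = (8.85×8.69 + 1.44×0.787)/(8.85+1.44) = 78.04/10.29 = 7.584 mg/L.
Mixed L₀ = (8.85×2.66 + 1.44×172)/(10.29) = 271.2/10.29 = 26.36 mg/L.
Initial deficit D₀ = C_s − DO₀ = 10.7 − 7.584 = 3.116 mg/L.
D(0.936) = [0.136×26.36/(0.860−0.136)](e^(−0.136×0.936) − e^(−0.860×0.936)) + 3.116 e^(−0.860×0.936)
= 4.951 × (0.8805 − 0.4471) + 3.116 × 0.4471 = 3.539 mg/L.
DO = 10.7 − 3.539 = 7.161 mg/L.

DO ≈ 7.16 mg/L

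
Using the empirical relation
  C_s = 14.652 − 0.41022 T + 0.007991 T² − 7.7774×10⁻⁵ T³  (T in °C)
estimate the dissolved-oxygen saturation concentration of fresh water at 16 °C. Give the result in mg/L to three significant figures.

C_s = 14.652 − 0.41022×16 + 0.007991×16² − 7.7774×10⁻⁵×16³ = 9.816 mg/L.

C_s ≈ 9.82 mg/L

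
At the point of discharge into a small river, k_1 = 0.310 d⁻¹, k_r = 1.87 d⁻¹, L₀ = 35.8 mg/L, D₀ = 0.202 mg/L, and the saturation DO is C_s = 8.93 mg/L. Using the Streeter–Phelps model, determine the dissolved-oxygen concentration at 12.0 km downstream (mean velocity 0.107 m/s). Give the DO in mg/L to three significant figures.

DO ≈ 4.78 mg/L

Travel time t = x/v = 12.0 km / (0.107 m/s) = 12000 m / 0.107 m/s = 112100 s = 1.298 d.
k_1 L₀/(k_r−k_1) = 0.310×35.8/(1.87−0.310) = 11.10/1.560 = 7.114 mg/L.
e^(−k_1 t) = e^(−0.310×1.298) = 0.6687; e^(−k_r t) = e^(−1.87×1.298) = 0.08827.
D = 7.114 × (0.6687 − 0.08827) + 0.202 × 0.08827 = 4.129 + 0.01783 = 4.147 mg/L.
DO = C_s − D = 8.93 − 4.147 = 4.783 mg/L.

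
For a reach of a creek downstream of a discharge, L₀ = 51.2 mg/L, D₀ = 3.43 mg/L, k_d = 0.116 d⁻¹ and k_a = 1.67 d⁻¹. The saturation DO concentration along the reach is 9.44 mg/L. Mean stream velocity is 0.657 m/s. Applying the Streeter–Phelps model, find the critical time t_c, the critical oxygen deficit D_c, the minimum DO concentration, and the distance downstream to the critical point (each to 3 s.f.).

At the critical point dD/dt = 0, so k_d L₀ e^(−k_d t) = k_a D. Substituting D(t) from the Streeter–Phelps equation and solving for t gives
t_c = ln[(k_a/k_d)(1 − D₀(k_a−k_d)/(k_d L₀))] / (k_a−k_d).
Here k_a−k_d = 1.554 d⁻¹ and 1 − D₀(k_a−k_d)/(k_d L₀) = 1 − 3.43×1.554/(0.116×51.2) = 0.1025, so
t_c = ln(14.40 × 0.1025) / 1.554 = 0.3894 / 1.554 = 0.2506 d.
D_c = (k_d/k_a) L₀ e^(−k_d t_c) = (0.116/1.67) × 51.2 × e^(−0.116×0.2506) = 0.06946 × 51.2 × 0.9713 = 3.455 mg/L.
Minimum DO = C_s − D_c = 9.44 − 3.455 = 5.985 mg/L.
x_c = v t_c = 0.657 m/s × 0.2506 d × 86400 s/d = 14230 m ≈ 14.2 km.

t_c ≈ 0.251 d; D_c ≈ 3.45 mg/L; min DO ≈ 5.99 mg/L; x_c ≈ 14.2 km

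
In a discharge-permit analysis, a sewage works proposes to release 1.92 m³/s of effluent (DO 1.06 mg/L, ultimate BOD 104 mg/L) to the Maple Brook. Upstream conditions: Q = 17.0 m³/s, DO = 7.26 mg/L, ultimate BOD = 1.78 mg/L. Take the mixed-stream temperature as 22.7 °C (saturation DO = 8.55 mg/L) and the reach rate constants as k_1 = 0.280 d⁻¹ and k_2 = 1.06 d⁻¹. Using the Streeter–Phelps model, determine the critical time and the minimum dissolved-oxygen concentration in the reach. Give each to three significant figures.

Mixed DO = (17.0×7.26 + 1.92×1.06)/(17.0+1.92) = 125.5/18.92 = 6.631 mg/L.
Mixed L₀ = (17.0×1.78 + 1.92×104)/(18.92) = 229.9/18.92 = 12.15 mg/L.
Initial deficit D₀ = C_s − DO₀ = 8.55 − 6.631 = 1.919 mg/L.
t_c = (1/0.7800) ln[(1.06/0.280)(1 − 1.919×0.7800/(0.280×12.15))] = 1.282 × ln(2.120) = 0.9636 d.
D_c = (0.280/1.06) × 12.15 × e^(−0.280×0.9636) = 0.2642 × 12.15 × 0.7635 = 2.451 mg/L.
Minimum DO = 8.55 − 2.451 = 6.099 mg/L.

t_c ≈ 0.964 d; minimum DO ≈ 6.10 mg/L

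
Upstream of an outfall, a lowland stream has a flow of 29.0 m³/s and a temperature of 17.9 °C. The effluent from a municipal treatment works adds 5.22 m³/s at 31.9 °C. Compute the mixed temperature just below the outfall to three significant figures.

Flow-weighted mixing: C = (Q_r C_r + Q_w C_w)/(Q_r + Q_w)
= (29.0×17.9 + 5.22×31.9)/(29.0 + 5.22) = 685.6/34.22 = 20.04 °C.

20.0 °C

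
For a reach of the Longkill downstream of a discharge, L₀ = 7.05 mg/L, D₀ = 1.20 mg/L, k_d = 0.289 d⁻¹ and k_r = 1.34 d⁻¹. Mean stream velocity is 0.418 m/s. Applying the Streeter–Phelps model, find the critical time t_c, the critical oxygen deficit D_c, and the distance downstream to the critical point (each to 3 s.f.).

t_c ≈ 0.541 d; D_c ≈ 1.30 mg/L; x_c ≈ 19.6 km

At the critical point dD/dt = 0, so k_d L₀ e^(−k_d t) = k_r D. Substituting D(t) from the Streeter–Phelps equation and solving for t gives
t_c = ln[(k_r/k_d)(1 − D₀(k_r−k_d)/(k_d L₀))] / (k_r−k_d).
Here k_r−k_d = 1.051 d⁻¹ and 1 − D₀(k_r−k_d)/(k_d L₀) = 1 − 1.20×1.051/(0.289×7.05) = 0.3810, so
t_c = ln(4.637 × 0.3810) / 1.051 = 0.5690 / 1.051 = 0.5414 d.
D_c = (k_d/k_r) L₀ e^(−k_d t_c) = (0.289/1.34) × 7.05 × e^(−0.289×0.5414) = 0.2157 × 7.05 × 0.8552 = 1.300 mg/L.
x_c = v t_c = 0.418 m/s × 0.5414 d × 86400 s/d = 19550 m ≈ 19.6 km.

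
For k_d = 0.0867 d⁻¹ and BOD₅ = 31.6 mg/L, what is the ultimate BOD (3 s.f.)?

L₀ ≈ 89.8 mg/L

BOD₅ = L₀(1 − e^(−5k_d)) ⇒ L₀ = BOD₅ / (1 − e^(−5×0.0867))
= 31.6 / (1 − 0.6482) = 31.6 / 0.3518 = 89.83 mg/L.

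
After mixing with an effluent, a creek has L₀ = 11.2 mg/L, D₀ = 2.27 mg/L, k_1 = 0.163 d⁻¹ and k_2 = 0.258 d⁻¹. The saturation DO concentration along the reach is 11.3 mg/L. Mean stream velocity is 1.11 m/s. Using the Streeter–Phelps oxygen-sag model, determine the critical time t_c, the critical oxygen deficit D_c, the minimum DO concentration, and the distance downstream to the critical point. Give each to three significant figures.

t_c = [1/(k_2−k_1)] ln[(k_2/k_1)(1 − D₀(k_2−k_1)/(k_1 L₀))]
= [1/(0.258−0.163)] ln[(0.258/0.163)(1 − 2.27×0.09500/(0.163×11.2))]
= (1/0.09500) ln[1.583 × 0.8819] = 10.53 × ln(1.396) = 10.53 × 0.3335 = 3.511 d.
L(t_c) = L₀ e^(−k_1 t_c) = 11.2 × 0.5643 = 6.320 mg/L, and at the critical point k_2 D_c = k_1 L, so D_c = (0.163/0.258) × 6.320 = 3.993 mg/L.
Minimum DO = C_s − D_c = 11.3 − 3.993 = 7.307 mg/L.
x_c = v t_c = 1.11 m/s × 3.511 d × 86400 s/d = 336700 m ≈ 337 km.

t_c ≈ 3.51 d; D_c ≈ 3.99 mg/L; min DO ≈ 7.31 mg/L; x_c ≈ 337 km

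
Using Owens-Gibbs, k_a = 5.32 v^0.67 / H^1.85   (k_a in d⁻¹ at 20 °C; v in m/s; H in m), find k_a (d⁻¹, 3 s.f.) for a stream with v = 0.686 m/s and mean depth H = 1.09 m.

k_a = 5.32 × 0.686^0.67 / 1.09^1.85 = 5.32 × 0.7768 / 1.173 = 3.524 d⁻¹.

k_a ≈ 3.52 d⁻¹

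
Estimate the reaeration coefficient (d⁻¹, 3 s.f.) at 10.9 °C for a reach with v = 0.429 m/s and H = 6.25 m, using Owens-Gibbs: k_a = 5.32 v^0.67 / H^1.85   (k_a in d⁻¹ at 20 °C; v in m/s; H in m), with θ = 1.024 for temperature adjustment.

k_a(20) = 5.32 × 0.429^0.67 / 6.25^1.85 = 5.32 × 0.5672 / 29.67 = 0.1017 d⁻¹.
k_a(10.9) = 0.1017 × 1.024^(10.9−20) = 0.1017 × 0.8059 = 0.08195 d⁻¹.

k_a ≈ 0.0820 d⁻¹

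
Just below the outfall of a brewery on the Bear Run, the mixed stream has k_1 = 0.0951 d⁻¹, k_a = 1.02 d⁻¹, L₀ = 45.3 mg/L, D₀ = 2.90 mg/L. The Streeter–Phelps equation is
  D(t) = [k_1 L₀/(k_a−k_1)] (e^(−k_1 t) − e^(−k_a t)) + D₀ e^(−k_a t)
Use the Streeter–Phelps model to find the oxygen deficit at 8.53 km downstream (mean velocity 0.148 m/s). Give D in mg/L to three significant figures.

Travel time t = x/v = 8.53 km / (0.148 m/s) = 8530 m / 0.148 m/s = 57640 s = 0.6671 d.
k_1 L₀/(k_a−k_1) = 0.0951×45.3/(1.02−0.0951) = 4.308/0.9249 = 4.658 mg/L.
e^(−k_1 t) = e^(−0.0951×0.6671) = 0.9385; e^(−k_a t) = e^(−1.02×0.6671) = 0.5064.
D = 4.658 × (0.9385 − 0.5064) + 2.90 × 0.5064 = 2.013 + 1.469 = 3.481 mg/L.

D ≈ 3.48 mg/L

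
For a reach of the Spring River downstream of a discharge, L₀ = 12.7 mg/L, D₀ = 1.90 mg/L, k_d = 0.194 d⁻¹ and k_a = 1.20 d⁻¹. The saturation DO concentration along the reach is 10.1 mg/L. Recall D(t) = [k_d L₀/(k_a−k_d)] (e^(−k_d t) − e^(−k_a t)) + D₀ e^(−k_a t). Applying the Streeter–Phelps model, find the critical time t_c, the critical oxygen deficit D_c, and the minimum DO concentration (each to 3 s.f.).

With k_a/k_d = 6.186 and 1 − D₀(k_a−k_d)/(k_d L₀) = 0.2242,
t_c = ln(6.186 × 0.2242) / (1.20 − 0.194) = ln(1.387) / 1.006 = 0.3270/1.006 = 0.3251 d.
D_c = (k_d/k_a) L₀ e^(−k_d t_c) = (0.194/1.20) × 12.7 × e^(−0.194×0.3251) = 0.1617 × 12.7 × 0.9389 = 1.928 mg/L.
Minimum DO = C_s − D_c = 10.1 − 1.928 = 8.172 mg/L.

t_c ≈ 0.325 d; D_c ≈ 1.93 mg/L; min DO ≈ 8.17 mg/L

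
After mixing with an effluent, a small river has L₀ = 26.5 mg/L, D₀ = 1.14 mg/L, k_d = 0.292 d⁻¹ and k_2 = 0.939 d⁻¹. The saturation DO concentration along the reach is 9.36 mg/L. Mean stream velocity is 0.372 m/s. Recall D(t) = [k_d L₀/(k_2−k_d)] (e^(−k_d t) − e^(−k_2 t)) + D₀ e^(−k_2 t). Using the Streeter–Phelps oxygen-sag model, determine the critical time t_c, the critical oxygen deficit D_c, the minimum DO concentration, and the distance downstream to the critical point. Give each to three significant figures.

t_c ≈ 1.65 d; D_c ≈ 5.09 mg/L; min DO ≈ 4.27 mg/L; x_c ≈ 53.0 km

At the critical point dD/dt = 0, so k_d L₀ e^(−k_d t) = k_2 D. Substituting D(t) from the Streeter–Phelps equation and solving for t gives
t_c = ln[(k_2/k_d)(1 − D₀(k_2−k_d)/(k_d L₀))] / (k_2−k_d).
Here k_2−k_d = 0.6470 d⁻¹ and 1 − D₀(k_2−k_d)/(k_d L₀) = 1 − 1.14×0.6470/(0.292×26.5) = 0.9047, so
t_c = ln(3.216 × 0.9047) / 0.6470 = 1.068 / 0.6470 = 1.651 d.
L(t_c) = L₀ e^(−k_d t_c) = 26.5 × 0.6176 = 16.37 mg/L, and at the critical point k_2 D_c = k_d L, so D_c = (0.292/0.939) × 16.37 = 5.089 mg/L.
Minimum DO = C_s − D_c = 9.36 − 5.089 = 4.271 mg/L.
x_c = v t_c = 0.372 m/s × 1.651 d × 86400 s/d = 53050 m ≈ 53.0 km.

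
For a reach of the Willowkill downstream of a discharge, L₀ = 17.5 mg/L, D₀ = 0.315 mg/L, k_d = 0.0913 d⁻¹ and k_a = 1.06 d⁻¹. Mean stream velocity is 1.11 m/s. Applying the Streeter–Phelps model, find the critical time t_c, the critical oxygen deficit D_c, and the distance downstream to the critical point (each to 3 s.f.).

t_c ≈ 2.31 d; D_c ≈ 1.22 mg/L; x_c ≈ 222 km

At the critical point dD/dt = 0, so k_d L₀ e^(−k_d t) = k_a D. Substituting D(t) from the Streeter–Phelps equation and solving for t gives
t_c = ln[(k_a/k_d)(1 − D₀(k_a−k_d)/(k_d L₀))] / (k_a−k_d).
Here k_a−k_d = 0.9687 d⁻¹ and 1 − D₀(k_a−k_d)/(k_d L₀) = 1 − 0.315×0.9687/(0.0913×17.5) = 0.8090, so
t_c = ln(11.61 × 0.8090) / 0.9687 = 2.240 / 0.9687 = 2.312 d.
D_c = (k_d/k_a) L₀ e^(−k_d t_c) = (0.0913/1.06) × 17.5 × e^(−0.0913×2.312) = 0.08613 × 17.5 × 0.8097 = 1.220 mg/L.
x_c = v t_c = 1.11 m/s × 2.312 d × 86400 s/d = 221800 m ≈ 222 km.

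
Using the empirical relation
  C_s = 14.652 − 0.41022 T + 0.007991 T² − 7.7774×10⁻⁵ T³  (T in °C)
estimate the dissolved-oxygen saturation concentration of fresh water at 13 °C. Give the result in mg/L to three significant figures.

C_s = 14.652 − 0.41022×13 + 0.007991×13² − 7.7774×10⁻⁵×13³ = 10.50 mg/L.

C_s ≈ 10.5 mg/L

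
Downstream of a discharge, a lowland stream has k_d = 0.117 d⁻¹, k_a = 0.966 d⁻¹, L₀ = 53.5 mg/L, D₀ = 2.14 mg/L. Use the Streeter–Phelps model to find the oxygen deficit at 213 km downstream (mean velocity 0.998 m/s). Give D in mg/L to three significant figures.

D ≈ 5.04 mg/L

Travel time t = x/v = 213 km / (0.998 m/s) = 213000 m / 0.998 m/s = 213400 s = 2.470 d.
k_d L₀/(k_a−k_d) = 0.117×53.5/(0.966−0.117) = 6.260/0.8490 = 7.373 mg/L.
e^(−k_d t) = e^(−0.117×2.470) = 0.7490; e^(−k_a t) = e^(−0.966×2.470) = 0.09198.
D = 7.373 × (0.7490 − 0.09198) + 2.14 × 0.09198 = 4.844 + 0.1968 = 5.041 mg/L.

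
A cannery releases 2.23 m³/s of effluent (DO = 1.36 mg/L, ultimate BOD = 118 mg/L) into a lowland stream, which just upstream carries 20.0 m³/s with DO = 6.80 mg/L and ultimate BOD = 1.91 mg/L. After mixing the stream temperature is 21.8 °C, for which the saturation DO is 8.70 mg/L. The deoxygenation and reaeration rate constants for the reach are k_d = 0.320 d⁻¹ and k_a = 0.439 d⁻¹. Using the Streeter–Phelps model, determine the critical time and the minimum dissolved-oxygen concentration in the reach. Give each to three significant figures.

t_c ≈ 2.07 d; minimum DO ≈ 3.61 mg/L

Mixed DO = (20.0×6.80 + 2.23×1.36)/(20.0+2.23) = 139.0/22.23 = 6.254 mg/L.
Mixed L₀ = (20.0×1.91 + 2.23×118)/(22.23) = 301.3/22.23 = 13.56 mg/L.
Initial deficit D₀ = C_s − DO₀ = 8.70 − 6.254 = 2.446 mg/L.
t_c = (1/0.1190) ln[(0.439/0.320)(1 − 2.446×0.1190/(0.320×13.56))] = 8.403 × ln(1.280) = 2.073 d.
D_c = (0.320/0.439) × 13.56 × e^(−0.320×2.073) = 0.7289 × 13.56 × 0.5151 = 5.089 mg/L.
Minimum DO = 8.70 − 5.089 = 3.611 mg/L.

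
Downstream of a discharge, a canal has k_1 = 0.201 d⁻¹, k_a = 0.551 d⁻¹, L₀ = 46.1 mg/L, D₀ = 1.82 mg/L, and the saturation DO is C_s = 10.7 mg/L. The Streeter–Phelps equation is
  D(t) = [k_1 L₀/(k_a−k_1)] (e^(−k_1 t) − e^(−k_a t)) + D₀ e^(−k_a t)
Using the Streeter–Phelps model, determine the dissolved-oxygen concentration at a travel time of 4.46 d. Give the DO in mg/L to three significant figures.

k_1 L₀/(k_a−k_1) = 0.201×46.1/(0.551−0.201) = 9.266/0.3500 = 26.47 mg/L.
e^(−k_1 t) = e^(−0.201×4.460) = 0.4080; e^(−k_a t) = e^(−0.551×4.460) = 0.08565.
D = 26.47 × (0.4080 − 0.08565) + 1.82 × 0.08565 = 8.534 + 0.1559 = 8.690 mg/L.
DO = C_s − D = 10.7 − 8.690 = 2.010 mg/L.

DO ≈ 2.01 mg/L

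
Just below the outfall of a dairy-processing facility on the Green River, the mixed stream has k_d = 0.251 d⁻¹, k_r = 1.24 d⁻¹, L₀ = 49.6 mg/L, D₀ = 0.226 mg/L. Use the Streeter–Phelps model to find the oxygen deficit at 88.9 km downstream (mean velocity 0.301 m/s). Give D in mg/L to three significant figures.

Travel time t = x/v = 88.9 km / (0.301 m/s) = 88900 m / 0.301 m/s = 295300 s = 3.418 d.
k_d L₀/(k_r−k_d) = 0.251×49.6/(1.24−0.251) = 12.45/0.9890 = 12.59 mg/L.
e^(−k_d t) = e^(−0.251×3.418) = 0.4240; e^(−k_r t) = e^(−1.24×3.418) = 0.01442.
D = 12.59 × (0.4240 − 0.01442) + 0.226 × 0.01442 = 5.156 + 0.003260 = 5.159 mg/L.

D ≈ 5.16 mg/L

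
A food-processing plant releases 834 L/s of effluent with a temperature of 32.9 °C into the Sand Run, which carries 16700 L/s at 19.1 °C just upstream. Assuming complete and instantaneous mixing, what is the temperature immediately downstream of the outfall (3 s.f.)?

Flow-weighted mixing: C = (Q_r C_r + Q_w C_w)/(Q_r + Q_w)
= (16700×19.1 + 834×32.9)/(16700 + 834) = 346400/17530 = 19.76 °C.

19.8 °C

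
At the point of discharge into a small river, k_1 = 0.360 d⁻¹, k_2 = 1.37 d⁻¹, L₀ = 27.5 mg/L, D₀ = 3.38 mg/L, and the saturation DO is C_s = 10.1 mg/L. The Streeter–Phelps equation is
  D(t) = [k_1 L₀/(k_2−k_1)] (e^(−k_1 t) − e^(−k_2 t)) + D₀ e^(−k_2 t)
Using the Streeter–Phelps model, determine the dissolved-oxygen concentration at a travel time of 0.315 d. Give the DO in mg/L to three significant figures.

DO ≈ 5.52 mg/L

k_1 L₀/(k_2−k_1) = 0.360×27.5/(1.37−0.360) = 9.900/1.010 = 9.802 mg/L.
e^(−k_1 t) = e^(−0.360×0.3150) = 0.8928; e^(−k_2 t) = e^(−1.37×0.3150) = 0.6495.
D = 9.802 × (0.8928 − 0.6495) + 3.38 × 0.6495 = 2.385 + 2.195 = 4.580 mg/L.
DO = C_s − D = 10.1 − 4.580 = 5.520 mg/L.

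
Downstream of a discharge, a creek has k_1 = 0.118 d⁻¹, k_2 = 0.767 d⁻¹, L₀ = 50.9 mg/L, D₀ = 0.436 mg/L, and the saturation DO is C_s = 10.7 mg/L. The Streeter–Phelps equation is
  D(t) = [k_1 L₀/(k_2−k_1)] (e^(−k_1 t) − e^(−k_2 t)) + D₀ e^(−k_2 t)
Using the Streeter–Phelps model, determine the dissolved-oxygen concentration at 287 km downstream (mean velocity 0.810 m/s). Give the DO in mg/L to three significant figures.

DO ≈ 5.38 mg/L

Travel time t = x/v = 287 km / (0.810 m/s) = 287000 m / 0.810 m/s = 354300 s = 4.101 d.
k_1 L₀/(k_2−k_1) = 0.118×50.9/(0.767−0.118) = 6.006/0.6490 = 9.255 mg/L.
e^(−k_1 t) = e^(−0.118×4.101) = 0.6164; e^(−k_2 t) = e^(−0.767×4.101) = 0.04305.
D = 9.255 × (0.6164 − 0.04305) + 0.436 × 0.04305 = 5.306 + 0.01877 = 5.325 mg/L.
DO = C_s − D = 10.7 − 5.325 = 5.375 mg/L.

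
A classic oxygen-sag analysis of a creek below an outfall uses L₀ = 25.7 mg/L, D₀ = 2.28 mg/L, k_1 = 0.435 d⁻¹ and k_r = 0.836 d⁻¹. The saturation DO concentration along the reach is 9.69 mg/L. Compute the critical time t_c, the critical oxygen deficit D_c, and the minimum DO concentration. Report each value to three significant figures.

t_c ≈ 1.42 d; D_c ≈ 7.22 mg/L; min DO ≈ 2.47 mg/L

t_c = [1/(k_r−k_1)] ln[(k_r/k_1)(1 − D₀(k_r−k_1)/(k_1 L₀))]
= [1/(0.836−0.435)] ln[(0.836/0.435)(1 − 2.28×0.4010/(0.435×25.7))]
= (1/0.4010) ln[1.922 × 0.9182] = 2.494 × ln(1.765) = 2.494 × 0.5680 = 1.416 d.
L(t_c) = L₀ e^(−k_1 t_c) = 25.7 × 0.5400 = 13.88 mg/L, and at the critical point k_r D_c = k_1 L, so D_c = (0.435/0.836) × 13.88 = 7.222 mg/L.
Minimum DO = C_s − D_c = 9.69 − 7.222 = 2.468 mg/L.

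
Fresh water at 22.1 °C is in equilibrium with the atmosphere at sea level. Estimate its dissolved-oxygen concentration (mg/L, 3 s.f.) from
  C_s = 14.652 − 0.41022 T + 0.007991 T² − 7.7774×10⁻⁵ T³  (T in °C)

C_s ≈ 8.65 mg/L

C_s = 14.652 − 0.41022×22.1 + 0.007991×22.1² − 7.7774×10⁻⁵×22.1³ = 8.650 mg/L.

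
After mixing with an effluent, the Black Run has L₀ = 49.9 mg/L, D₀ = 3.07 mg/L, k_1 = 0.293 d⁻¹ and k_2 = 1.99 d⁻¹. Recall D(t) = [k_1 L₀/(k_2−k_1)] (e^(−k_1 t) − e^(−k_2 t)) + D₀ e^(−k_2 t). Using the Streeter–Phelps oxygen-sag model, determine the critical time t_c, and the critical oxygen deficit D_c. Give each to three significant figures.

With k_2/k_1 = 6.792 and 1 − D₀(k_2−k_1)/(k_1 L₀) = 0.6437,
t_c = ln(6.792 × 0.6437) / (1.99 − 0.293) = ln(4.372) / 1.697 = 1.475/1.697 = 0.8693 d.
D_c = (k_1/k_2) L₀ e^(−k_1 t_c) = (0.293/1.99) × 49.9 × e^(−0.293×0.8693) = 0.1472 × 49.9 × 0.7752 = 5.695 mg/L.

t_c ≈ 0.869 d; D_c ≈ 5.70 mg/L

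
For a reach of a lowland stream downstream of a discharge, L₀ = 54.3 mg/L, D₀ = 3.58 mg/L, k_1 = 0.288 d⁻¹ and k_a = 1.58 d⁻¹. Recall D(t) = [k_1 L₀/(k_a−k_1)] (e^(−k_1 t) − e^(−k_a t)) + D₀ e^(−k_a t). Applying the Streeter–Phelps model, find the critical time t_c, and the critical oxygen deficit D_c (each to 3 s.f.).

t_c = [1/(k_a−k_1)] ln[(k_a/k_1)(1 − D₀(k_a−k_1)/(k_1 L₀))]
= [1/(1.58−0.288)] ln[(1.58/0.288)(1 − 3.58×1.292/(0.288×54.3))]
= (1/1.292) ln[5.486 × 0.7042] = 0.7740 × ln(3.863) = 0.7740 × 1.352 = 1.046 d.
D_c = (k_1/k_a) L₀ e^(−k_1 t_c) = (0.288/1.58) × 54.3 × e^(−0.288×1.046) = 0.1823 × 54.3 × 0.7399 = 7.323 mg/L.

t_c ≈ 1.05 d; D_c ≈ 7.32 mg/L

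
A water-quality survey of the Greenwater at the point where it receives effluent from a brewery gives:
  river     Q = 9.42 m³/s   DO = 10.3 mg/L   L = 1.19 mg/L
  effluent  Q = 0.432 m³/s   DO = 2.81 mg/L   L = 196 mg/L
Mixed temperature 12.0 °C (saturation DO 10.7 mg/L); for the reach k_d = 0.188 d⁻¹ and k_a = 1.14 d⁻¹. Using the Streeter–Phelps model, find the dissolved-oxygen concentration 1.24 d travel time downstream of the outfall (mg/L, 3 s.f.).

DO ≈ 9.47 mg/L

Mixed DO = (9.42×10.3 + 0.432×2.81)/(9.42+0.432) = 98.24/9.852 = 9.972 mg/L.
Mixed L₀ = (9.42×1.19 + 0.432×196)/(9.852) = 95.88/9.852 = 9.732 mg/L.
Initial deficit D₀ = C_s − DO₀ = 10.7 − 9.972 = 0.7284 mg/L.
D(1.24) = [0.188×9.732/(1.14−0.188)](e^(−0.188×1.24) − e^(−1.14×1.24)) + 0.7284 e^(−1.14×1.24)
= 1.922 × (0.7921 − 0.2433) + 0.7284 × 0.2433 = 1.232 mg/L.
DO = 10.7 − 1.232 = 9.468 mg/L.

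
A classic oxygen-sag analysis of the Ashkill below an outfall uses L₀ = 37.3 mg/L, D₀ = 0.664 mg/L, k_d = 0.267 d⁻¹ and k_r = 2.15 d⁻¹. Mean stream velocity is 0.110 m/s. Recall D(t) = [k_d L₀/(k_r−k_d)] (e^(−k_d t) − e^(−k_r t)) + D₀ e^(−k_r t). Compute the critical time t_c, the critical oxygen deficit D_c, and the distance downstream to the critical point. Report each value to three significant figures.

With k_r/k_d = 8.052 and 1 − D₀(k_r−k_d)/(k_d L₀) = 0.8745,
t_c = ln(8.052 × 0.8745) / (2.15 − 0.267) = ln(7.041) / 1.883 = 1.952/1.883 = 1.037 d.
L(t_c) = L₀ e^(−k_d t_c) = 37.3 × 0.7582 = 28.28 mg/L, and at the critical point k_r D_c = k_d L, so D_c = (0.267/2.15) × 28.28 = 3.512 mg/L.
x_c = v t_c = 0.110 m/s × 1.037 d × 86400 s/d = 9851 m ≈ 9.85 km.

t_c ≈ 1.04 d; D_c ≈ 3.51 mg/L; x_c ≈ 9.85 km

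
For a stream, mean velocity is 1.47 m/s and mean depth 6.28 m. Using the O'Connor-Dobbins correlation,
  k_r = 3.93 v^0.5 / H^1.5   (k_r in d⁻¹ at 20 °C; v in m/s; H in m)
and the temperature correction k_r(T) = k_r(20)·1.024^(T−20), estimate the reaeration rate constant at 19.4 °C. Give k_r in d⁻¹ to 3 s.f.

k_r ≈ 0.298 d⁻¹

k_r(20) = 3.93 × 1.47^0.5 / 6.28^1.5 = 3.93 × 1.212 / 15.74 = 0.3028 d⁻¹.
k_r(19.4) = 0.3028 × 1.024^(19.4−20) = 0.3028 × 0.9859 = 0.2985 d⁻¹.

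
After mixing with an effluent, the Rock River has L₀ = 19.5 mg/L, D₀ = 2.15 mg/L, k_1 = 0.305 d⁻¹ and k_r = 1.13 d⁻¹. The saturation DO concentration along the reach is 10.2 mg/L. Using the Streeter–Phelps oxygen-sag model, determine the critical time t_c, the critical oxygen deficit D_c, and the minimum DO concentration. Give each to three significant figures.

t_c ≈ 1.16 d; D_c ≈ 3.70 mg/L; min DO ≈ 6.50 mg/L

At the critical point dD/dt = 0, so k_1 L₀ e^(−k_1 t) = k_r D. Substituting D(t) from the Streeter–Phelps equation and solving for t gives
t_c = ln[(k_r/k_1)(1 − D₀(k_r−k_1)/(k_1 L₀))] / (k_r−k_1).
Here k_r−k_1 = 0.8250 d⁻¹ and 1 − D₀(k_r−k_1)/(k_1 L₀) = 1 − 2.15×0.8250/(0.305×19.5) = 0.7018, so
t_c = ln(3.705 × 0.7018) / 0.8250 = 0.9555 / 0.8250 = 1.158 d.
L(t_c) = L₀ e^(−k_1 t_c) = 19.5 × 0.7024 = 13.70 mg/L, and at the critical point k_r D_c = k_1 L, so D_c = (0.305/1.13) × 13.70 = 3.697 mg/L.
Minimum DO = C_s − D_c = 10.2 − 3.697 = 6.503 mg/L.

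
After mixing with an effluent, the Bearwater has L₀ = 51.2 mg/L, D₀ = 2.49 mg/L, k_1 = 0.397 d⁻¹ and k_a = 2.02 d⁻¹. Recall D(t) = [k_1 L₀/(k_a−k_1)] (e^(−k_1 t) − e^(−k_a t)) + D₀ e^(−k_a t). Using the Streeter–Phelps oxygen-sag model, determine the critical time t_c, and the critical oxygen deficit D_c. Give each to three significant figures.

t_c = [1/(k_a−k_1)] ln[(k_a/k_1)(1 − D₀(k_a−k_1)/(k_1 L₀))]
= [1/(2.02−0.397)] ln[(2.02/0.397)(1 − 2.49×1.623/(0.397×51.2))]
= (1/1.623) ln[5.088 × 0.8012] = 0.6161 × ln(4.077) = 0.6161 × 1.405 = 0.8658 d.
D_c = (k_1/k_a) L₀ e^(−k_1 t_c) = (0.397/2.02) × 51.2 × e^(−0.397×0.8658) = 0.1965 × 51.2 × 0.7091 = 7.136 mg/L.

t_c ≈ 0.866 d; D_c ≈ 7.14 mg/L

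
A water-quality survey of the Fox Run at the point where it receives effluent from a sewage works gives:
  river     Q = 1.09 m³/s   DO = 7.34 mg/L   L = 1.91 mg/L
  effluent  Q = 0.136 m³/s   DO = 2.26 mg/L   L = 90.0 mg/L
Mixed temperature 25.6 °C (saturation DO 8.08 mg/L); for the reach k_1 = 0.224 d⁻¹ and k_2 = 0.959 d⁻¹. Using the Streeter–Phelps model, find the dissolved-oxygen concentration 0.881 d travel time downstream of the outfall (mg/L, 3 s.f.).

DO ≈ 6.13 mg/L

Mixed DO = (1.09×7.34 + 0.136×2.26)/(1.09+0.136) = 8.308/1.226 = 6.776 mg/L.
Mixed L₀ = (1.09×1.91 + 0.136×90.0)/(1.226) = 14.32/1.226 = 11.68 mg/L.
Initial deficit D₀ = C_s − DO₀ = 8.08 − 6.776 = 1.304 mg/L.
D(0.881) = [0.224×11.68/(0.959−0.224)](e^(−0.224×0.881) − e^(−0.959×0.881)) + 1.304 e^(−0.959×0.881)
= 3.560 × (0.8209 − 0.4296) + 1.304 × 0.4296 = 1.953 mg/L.
DO = 8.08 − 1.953 = 6.127 mg/L.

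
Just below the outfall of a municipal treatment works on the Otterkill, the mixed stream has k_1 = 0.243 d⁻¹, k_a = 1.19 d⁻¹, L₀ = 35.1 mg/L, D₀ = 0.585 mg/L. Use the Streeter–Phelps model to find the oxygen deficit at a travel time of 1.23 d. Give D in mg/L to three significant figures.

k_1 L₀/(k_a−k_1) = 0.243×35.1/(1.19−0.243) = 8.529/0.9470 = 9.007 mg/L.
e^(−k_1 t) = e^(−0.243×1.230) = 0.7416; e^(−k_a t) = e^(−1.19×1.230) = 0.2314.
D = 9.007 × (0.7416 − 0.2314) + 0.585 × 0.2314 = 4.596 + 0.1354 = 4.731 mg/L.

D ≈ 4.73 mg/L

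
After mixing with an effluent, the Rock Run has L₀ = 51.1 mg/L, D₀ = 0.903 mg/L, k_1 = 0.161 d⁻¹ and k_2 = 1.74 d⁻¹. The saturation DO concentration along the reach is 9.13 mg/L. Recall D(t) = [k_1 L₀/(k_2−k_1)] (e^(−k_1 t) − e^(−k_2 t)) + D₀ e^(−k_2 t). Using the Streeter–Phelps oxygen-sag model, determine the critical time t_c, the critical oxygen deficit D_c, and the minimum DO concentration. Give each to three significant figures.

t_c ≈ 1.39 d; D_c ≈ 3.78 mg/L; min DO ≈ 5.35 mg/L

t_c = [1/(k_2−k_1)] ln[(k_2/k_1)(1 − D₀(k_2−k_1)/(k_1 L₀))]
= [1/(1.74−0.161)] ln[(1.74/0.161)(1 − 0.903×1.579/(0.161×51.1))]
= (1/1.579) ln[10.81 × 0.8267] = 0.6333 × ln(8.934) = 0.6333 × 2.190 = 1.387 d.
D_c = (k_1/k_2) L₀ e^(−k_1 t_c) = (0.161/1.74) × 51.1 × e^(−0.161×1.387) = 0.09253 × 51.1 × 0.7999 = 3.782 mg/L.
Minimum DO = C_s − D_c = 9.13 − 3.782 = 5.348 mg/L.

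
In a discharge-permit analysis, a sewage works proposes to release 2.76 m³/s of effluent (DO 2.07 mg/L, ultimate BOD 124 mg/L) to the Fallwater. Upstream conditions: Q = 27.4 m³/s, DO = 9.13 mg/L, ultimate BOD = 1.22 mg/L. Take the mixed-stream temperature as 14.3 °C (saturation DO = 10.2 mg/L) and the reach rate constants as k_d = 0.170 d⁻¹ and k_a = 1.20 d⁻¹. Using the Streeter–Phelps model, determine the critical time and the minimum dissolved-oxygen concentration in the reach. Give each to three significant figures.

Mixed DO = (27.4×9.13 + 2.76×2.07)/(27.4+2.76) = 255.9/30.16 = 8.484 mg/L.
Mixed L₀ = (27.4×1.22 + 2.76×124)/(30.16) = 375.7/30.16 = 12.46 mg/L.
Initial deficit D₀ = C_s − DO₀ = 10.2 − 8.484 = 1.716 mg/L.
t_c = (1/1.030) ln[(1.20/0.170)(1 − 1.716×1.030/(0.170×12.46))] = 0.9709 × ln(1.167) = 0.1496 d.
D_c = (0.170/1.20) × 12.46 × e^(−0.170×0.1496) = 0.1417 × 12.46 × 0.9749 = 1.720 mg/L.
Minimum DO = 10.2 − 1.720 = 8.480 mg/L.

t_c ≈ 0.150 d; minimum DO ≈ 8.48 mg/L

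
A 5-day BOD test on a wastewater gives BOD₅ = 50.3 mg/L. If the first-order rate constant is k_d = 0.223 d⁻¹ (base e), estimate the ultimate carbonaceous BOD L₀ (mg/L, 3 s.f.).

L₀ ≈ 74.8 mg/L

BOD₅ = L₀(1 − e^(−5k_d)) ⇒ L₀ = BOD₅ / (1 − e^(−5×0.223))
= 50.3 / (1 − 0.3279) = 50.3 / 0.6721 = 74.84 mg/L.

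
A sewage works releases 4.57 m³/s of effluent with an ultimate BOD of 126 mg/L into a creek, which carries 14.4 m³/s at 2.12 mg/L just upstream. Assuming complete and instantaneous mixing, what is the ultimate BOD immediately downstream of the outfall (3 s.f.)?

Flow-weighted mixing: C = (Q_r C_r + Q_w C_w)/(Q_r + Q_w)
= (14.4×2.12 + 4.57×126)/(14.4 + 4.57) = 606.3/18.97 = 31.96 mg/L.

32.0 mg/L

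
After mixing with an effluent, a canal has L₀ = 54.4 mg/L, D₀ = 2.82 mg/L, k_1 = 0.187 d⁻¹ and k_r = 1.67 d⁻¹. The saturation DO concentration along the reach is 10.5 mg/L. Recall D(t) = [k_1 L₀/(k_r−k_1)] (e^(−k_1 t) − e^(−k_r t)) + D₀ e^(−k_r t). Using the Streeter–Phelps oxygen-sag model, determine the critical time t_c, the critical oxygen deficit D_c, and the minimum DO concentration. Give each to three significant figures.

t_c ≈ 1.12 d; D_c ≈ 4.94 mg/L; min DO ≈ 5.56 mg/L

t_c = [1/(k_r−k_1)] ln[(k_r/k_1)(1 − D₀(k_r−k_1)/(k_1 L₀))]
= [1/(1.67−0.187)] ln[(1.67/0.187)(1 − 2.82×1.483/(0.187×54.4))]
= (1/1.483) ln[8.930 × 0.5889] = 0.6743 × ln(5.259) = 0.6743 × 1.660 = 1.119 d.
L(t_c) = L₀ e^(−k_1 t_c) = 54.4 × 0.8111 = 44.13 mg/L, and at the critical point k_r D_c = k_1 L, so D_c = (0.187/1.67) × 44.13 = 4.941 mg/L.
Minimum DO = C_s − D_c = 10.5 − 4.941 = 5.559 mg/L.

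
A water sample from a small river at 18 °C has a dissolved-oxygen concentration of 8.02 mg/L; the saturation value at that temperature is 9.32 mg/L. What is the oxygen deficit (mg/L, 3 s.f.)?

D = C_s − C = 9.32 − 8.02 = 1.30 mg/L.

D ≈ 1.30 mg/L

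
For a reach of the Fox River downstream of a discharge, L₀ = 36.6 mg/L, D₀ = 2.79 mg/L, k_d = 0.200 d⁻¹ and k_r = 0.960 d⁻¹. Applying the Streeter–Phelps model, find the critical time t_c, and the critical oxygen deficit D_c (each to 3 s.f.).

With k_r/k_d = 4.800 and 1 − D₀(k_r−k_d)/(k_d L₀) = 0.7103,
t_c = ln(4.800 × 0.7103) / (0.960 − 0.200) = ln(3.410) / 0.7600 = 1.227/0.7600 = 1.614 d.
L(t_c) = L₀ e^(−k_d t_c) = 36.6 × 0.7241 = 26.50 mg/L, and at the critical point k_r D_c = k_d L, so D_c = (0.200/0.960) × 26.50 = 5.521 mg/L.

t_c ≈ 1.61 d; D_c ≈ 5.52 mg/L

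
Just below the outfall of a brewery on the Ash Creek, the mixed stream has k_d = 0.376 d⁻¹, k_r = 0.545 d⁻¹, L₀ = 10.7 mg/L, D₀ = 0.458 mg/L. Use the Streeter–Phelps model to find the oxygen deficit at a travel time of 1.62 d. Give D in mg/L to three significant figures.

k_d L₀/(k_r−k_d) = 0.376×10.7/(0.545−0.376) = 4.023/0.1690 = 23.81 mg/L.
e^(−k_d t) = e^(−0.376×1.620) = 0.5438; e^(−k_r t) = e^(−0.545×1.620) = 0.4136.
D = 23.81 × (0.5438 − 0.4136) + 0.458 × 0.4136 = 3.101 + 0.1894 = 3.290 mg/L.

D ≈ 3.29 mg/L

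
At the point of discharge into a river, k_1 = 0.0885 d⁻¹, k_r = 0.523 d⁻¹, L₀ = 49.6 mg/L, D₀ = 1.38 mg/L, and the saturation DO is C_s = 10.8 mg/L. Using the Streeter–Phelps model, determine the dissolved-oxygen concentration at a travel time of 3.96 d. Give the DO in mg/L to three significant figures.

k_1 L₀/(k_r−k_1) = 0.0885×49.6/(0.523−0.0885) = 4.390/0.4345 = 10.10 mg/L.
e^(−k_1 t) = e^(−0.0885×3.960) = 0.7044; e^(−k_r t) = e^(−0.523×3.960) = 0.1260.
D = 10.10 × (0.7044 − 0.1260) + 1.38 × 0.1260 = 5.843 + 0.1739 = 6.016 mg/L.
DO = C_s − D = 10.8 − 6.016 = 4.784 mg/L.

DO ≈ 4.78 mg/L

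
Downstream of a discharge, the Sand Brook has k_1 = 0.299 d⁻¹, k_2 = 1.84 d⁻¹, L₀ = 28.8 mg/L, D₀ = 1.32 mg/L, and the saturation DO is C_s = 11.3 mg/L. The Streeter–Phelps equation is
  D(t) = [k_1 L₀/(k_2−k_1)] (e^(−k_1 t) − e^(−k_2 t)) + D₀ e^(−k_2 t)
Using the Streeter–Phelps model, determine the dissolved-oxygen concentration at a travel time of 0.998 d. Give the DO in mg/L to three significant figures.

k_1 L₀/(k_2−k_1) = 0.299×28.8/(1.84−0.299) = 8.611/1.541 = 5.588 mg/L.
e^(−k_1 t) = e^(−0.299×0.9980) = 0.7420; e^(−k_2 t) = e^(−1.84×0.9980) = 0.1594.
D = 5.588 × (0.7420 − 0.1594) + 1.32 × 0.1594 = 3.256 + 0.2104 = 3.466 mg/L.
DO = C_s − D = 11.3 − 3.466 = 7.834 mg/L.

DO ≈ 7.83 mg/L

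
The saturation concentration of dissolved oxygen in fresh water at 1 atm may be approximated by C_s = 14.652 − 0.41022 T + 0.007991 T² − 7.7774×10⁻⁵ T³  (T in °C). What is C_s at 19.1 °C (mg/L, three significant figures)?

C_s = 14.652 − 0.41022×19.1 + 0.007991×19.1² − 7.7774×10⁻⁵×19.1³ = 9.190 mg/L.

C_s ≈ 9.19 mg/L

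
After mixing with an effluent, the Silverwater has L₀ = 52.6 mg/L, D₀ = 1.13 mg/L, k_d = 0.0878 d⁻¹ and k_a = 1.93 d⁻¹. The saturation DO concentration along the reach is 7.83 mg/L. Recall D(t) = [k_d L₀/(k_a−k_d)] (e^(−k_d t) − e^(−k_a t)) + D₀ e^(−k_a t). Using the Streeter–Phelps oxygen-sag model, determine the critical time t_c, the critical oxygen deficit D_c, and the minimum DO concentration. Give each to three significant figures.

t_c ≈ 1.35 d; D_c ≈ 2.13 mg/L; min DO ≈ 5.70 mg/L

At the critical point dD/dt = 0, so k_d L₀ e^(−k_d t) = k_a D. Substituting D(t) from the Streeter–Phelps equation and solving for t gives
t_c = ln[(k_a/k_d)(1 − D₀(k_a−k_d)/(k_d L₀))] / (k_a−k_d).
Here k_a−k_d = 1.842 d⁻¹ and 1 − D₀(k_a−k_d)/(k_d L₀) = 1 − 1.13×1.842/(0.0878×52.6) = 0.5493, so
t_c = ln(21.98 × 0.5493) / 1.842 = 2.491 / 1.842 = 1.352 d.
L(t_c) = L₀ e^(−k_d t_c) = 52.6 × 0.8881 = 46.71 mg/L, and at the critical point k_a D_c = k_d L, so D_c = (0.0878/1.93) × 46.71 = 2.125 mg/L.
Minimum DO = C_s − D_c = 7.83 − 2.125 = 5.705 mg/L.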